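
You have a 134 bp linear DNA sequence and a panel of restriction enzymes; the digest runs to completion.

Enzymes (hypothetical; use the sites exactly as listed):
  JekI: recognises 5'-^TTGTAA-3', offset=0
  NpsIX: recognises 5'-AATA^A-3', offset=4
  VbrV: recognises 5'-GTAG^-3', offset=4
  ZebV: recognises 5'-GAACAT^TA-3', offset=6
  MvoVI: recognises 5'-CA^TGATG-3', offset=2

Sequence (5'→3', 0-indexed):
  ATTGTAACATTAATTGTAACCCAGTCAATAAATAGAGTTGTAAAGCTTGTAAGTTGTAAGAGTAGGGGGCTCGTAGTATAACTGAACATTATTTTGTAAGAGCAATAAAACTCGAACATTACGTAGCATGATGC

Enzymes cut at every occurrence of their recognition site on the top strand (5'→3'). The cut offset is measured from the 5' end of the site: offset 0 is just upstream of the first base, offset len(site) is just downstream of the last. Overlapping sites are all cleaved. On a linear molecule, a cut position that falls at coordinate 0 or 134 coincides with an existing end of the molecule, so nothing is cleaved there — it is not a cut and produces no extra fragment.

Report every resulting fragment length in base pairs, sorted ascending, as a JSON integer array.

Scan for sites:
  JekI TTGTAA/0: at [1, 13, 37, 46, 53, 93] ⇒ [1, 13, 37, 46, 53, 93]
  NpsIX AATAA/4: at [26, 103] ⇒ [30, 107]
  VbrV GTAG/4: at [61, 72, 122] ⇒ [65, 76, 126]
  ZebV GAACATTA/6: at [83, 113] ⇒ [89, 119]
  MvoVI CATGATG/2: at [126] ⇒ [128]

Pooled cuts: [1, 13, 30, 37, 46, 53, 65, 76, 89, 93, 107, 119, 126, 128]

Fragments:
  [0,1): 1 bp
  [1,13): 12 bp
  [13,30): 17 bp
  [30,37): 7 bp
  [37,46): 9 bp
  [46,53): 7 bp
  [53,65): 12 bp
  [65,76): 11 bp
  [76,89): 13 bp
  [89,93): 4 bp
  [93,107): 14 bp
  [107,119): 12 bp
  [119,126): 7 bp
  [126,128): 2 bp
  [128,134): 6 bp

[1,2,4,6,7,7,7,9,11,12,12,12,13,14,17]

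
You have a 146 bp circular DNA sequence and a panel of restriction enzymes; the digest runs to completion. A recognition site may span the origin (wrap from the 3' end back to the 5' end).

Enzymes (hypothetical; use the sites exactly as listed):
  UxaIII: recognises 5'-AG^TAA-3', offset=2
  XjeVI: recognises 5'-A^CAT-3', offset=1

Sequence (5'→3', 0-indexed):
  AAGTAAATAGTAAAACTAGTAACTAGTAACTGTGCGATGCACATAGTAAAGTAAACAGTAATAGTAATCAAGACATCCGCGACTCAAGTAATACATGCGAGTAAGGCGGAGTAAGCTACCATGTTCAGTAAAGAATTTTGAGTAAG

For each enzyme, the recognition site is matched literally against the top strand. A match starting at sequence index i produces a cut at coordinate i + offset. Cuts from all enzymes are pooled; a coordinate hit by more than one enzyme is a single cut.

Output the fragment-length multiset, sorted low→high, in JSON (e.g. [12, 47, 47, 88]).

[5,5,5,6,7,7,7,7,8,9,9,10,14,15,15,17]

Scan for sites:
  UxaIII AGTAA/2: at [1, 8, 17, 24, 44, 49, 56, 62, 86, 99, 109, 126, 140] ⇒ [3, 10, 19, 26, 46, 51, 58, 64, 88, 101, 111, 128, 142]
  XjeVI ACAT/1: at [40, 72, 92] ⇒ [41, 73, 93]

Pooled cuts: [3, 10, 19, 26, 41, 46, 51, 58, 64, 73, 88, 93, 101, 111, 128, 142]

Fragments:
  3→10: 7 bp
  10→19: 9 bp
  19→26: 7 bp
  26→41: 15 bp
  41→46: 5 bp
  46→51: 5 bp
  51→58: 7 bp
  58→64: 6 bp
  64→73: 9 bp
  73→88: 15 bp
  88→93: 5 bp
  93→101: 8 bp
  101→111: 10 bp
  111→128: 17 bp
  128→142: 14 bp
  142→3 (wrap): 146-142+3 = 7 bp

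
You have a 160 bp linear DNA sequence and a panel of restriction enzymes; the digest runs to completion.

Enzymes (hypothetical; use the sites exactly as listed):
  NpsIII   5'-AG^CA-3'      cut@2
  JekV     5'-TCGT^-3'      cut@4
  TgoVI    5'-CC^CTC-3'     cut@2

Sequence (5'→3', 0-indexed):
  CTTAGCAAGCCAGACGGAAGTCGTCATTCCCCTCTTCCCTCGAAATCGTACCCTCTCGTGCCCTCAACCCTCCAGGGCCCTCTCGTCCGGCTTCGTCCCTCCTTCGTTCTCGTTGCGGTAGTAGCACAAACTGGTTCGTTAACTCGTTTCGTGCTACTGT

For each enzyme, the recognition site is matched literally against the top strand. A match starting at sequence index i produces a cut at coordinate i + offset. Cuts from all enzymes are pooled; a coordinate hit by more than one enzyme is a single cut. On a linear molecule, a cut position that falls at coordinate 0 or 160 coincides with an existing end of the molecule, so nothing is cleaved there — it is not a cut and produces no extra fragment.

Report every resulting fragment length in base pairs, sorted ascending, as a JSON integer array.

Scan for sites:
  NpsIII (AGCA, off=2): starts [3, 122] → cuts [5, 124]
  JekV (TCGT, off=4): starts [20, 45, 55, 82, 92, 103, 109, 135, 143, 148] → cuts [24, 49, 59, 86, 96, 107, 113, 139, 147, 152]
  TgoVI (CCCTC, off=2): starts [29, 36, 50, 60, 67, 77, 96] → cuts [31, 38, 52, 62, 69, 79, 98]

Pooled cuts: [5, 24, 31, 38, 49, 52, 59, 62, 69, 79, 86, 96, 98, 107, 113, 124, 139, 147, 152]

Fragments:
  [0,5): 5 bp
  [5,24): 19 bp
  [24,31): 7 bp
  [31,38): 7 bp
  [38,49): 11 bp
  [49,52): 3 bp
  [52,59): 7 bp
  [59,62): 3 bp
  [62,69): 7 bp
  [69,79): 10 bp
  [79,86): 7 bp
  [86,96): 10 bp
  [96,98): 2 bp
  [98,107): 9 bp
  [107,113): 6 bp
  [113,124): 11 bp
  [124,139): 15 bp
  [139,147): 8 bp
  [147,152): 5 bp
  [152,160): 8 bp

[2,3,3,5,5,6,7,7,7,7,7,8,8,9,10,10,11,11,15,19]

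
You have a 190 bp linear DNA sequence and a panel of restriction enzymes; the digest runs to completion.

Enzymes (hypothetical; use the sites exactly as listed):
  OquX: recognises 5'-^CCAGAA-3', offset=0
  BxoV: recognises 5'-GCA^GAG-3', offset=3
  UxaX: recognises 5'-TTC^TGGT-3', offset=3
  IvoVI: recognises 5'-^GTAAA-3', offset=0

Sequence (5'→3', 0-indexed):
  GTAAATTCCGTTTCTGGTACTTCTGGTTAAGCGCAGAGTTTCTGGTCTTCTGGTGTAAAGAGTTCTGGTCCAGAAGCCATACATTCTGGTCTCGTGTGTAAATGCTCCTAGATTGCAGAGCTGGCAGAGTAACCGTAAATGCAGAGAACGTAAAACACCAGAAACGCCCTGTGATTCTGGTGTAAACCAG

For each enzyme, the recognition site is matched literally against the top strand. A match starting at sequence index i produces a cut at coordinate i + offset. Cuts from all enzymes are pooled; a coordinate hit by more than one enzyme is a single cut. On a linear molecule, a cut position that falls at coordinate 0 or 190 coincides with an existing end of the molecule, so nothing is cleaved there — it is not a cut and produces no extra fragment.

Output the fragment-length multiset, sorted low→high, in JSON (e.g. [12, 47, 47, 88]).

[4,4,4,6,7,8,8,8,9,9,9,9,11,11,12,14,17,20,20]

Site scan:
  OquX (CCAGAA, off=0): starts [69, 157] → cuts [69, 157]
  BxoV (GCAGAG, off=3): starts [32, 114, 123, 140] → cuts [35, 117, 126, 143]
  UxaX (TTCTGGT, off=3): starts [11, 20, 39, 47, 62, 83, 174] → cuts [14, 23, 42, 50, 65, 86, 177]
  IvoVI (GTAAA, off=0): starts [0, 54, 97, 134, 149, 181] → cuts [54, 97, 134, 149, 181] (position 0 is a terminus of the linear molecule — no cut)

All cut coordinates (distinct, sorted): [14, 23, 35, 42, 50, 54, 65, 69, 86, 97, 117, 126, 134, 143, 149, 157, 177, 181]

Fragments:
  [0,14): 14 bp
  [14,23): 9 bp
  [23,35): 12 bp
  [35,42): 7 bp
  [42,50): 8 bp
  [50,54): 4 bp
  [54,65): 11 bp
  [65,69): 4 bp
  [69,86): 17 bp
  [86,97): 11 bp
  [97,117): 20 bp
  [117,126): 9 bp
  [126,134): 8 bp
  [134,143): 9 bp
  [143,149): 6 bp
  [149,157): 8 bp
  [157,177): 20 bp
  [177,181): 4 bp
  [181,190): 9 bp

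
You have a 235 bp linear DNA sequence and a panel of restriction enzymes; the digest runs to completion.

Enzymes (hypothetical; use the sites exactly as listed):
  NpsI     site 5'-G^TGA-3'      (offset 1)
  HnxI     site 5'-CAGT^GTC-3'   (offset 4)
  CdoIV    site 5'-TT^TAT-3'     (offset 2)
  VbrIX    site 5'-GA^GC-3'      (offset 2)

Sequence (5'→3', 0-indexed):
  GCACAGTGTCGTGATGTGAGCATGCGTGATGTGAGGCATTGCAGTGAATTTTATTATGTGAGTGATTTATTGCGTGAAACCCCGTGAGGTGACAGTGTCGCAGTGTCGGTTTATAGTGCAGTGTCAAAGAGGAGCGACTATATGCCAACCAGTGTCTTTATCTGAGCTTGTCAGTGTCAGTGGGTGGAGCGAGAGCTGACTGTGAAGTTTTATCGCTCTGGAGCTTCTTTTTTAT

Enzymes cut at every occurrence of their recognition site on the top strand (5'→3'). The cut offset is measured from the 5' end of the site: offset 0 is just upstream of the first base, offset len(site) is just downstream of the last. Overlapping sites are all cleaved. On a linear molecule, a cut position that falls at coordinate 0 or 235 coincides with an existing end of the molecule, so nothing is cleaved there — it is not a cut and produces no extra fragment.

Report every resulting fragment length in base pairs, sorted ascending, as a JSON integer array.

[3,3,4,4,5,5,5,5,5,6,7,7,7,7,7,7,7,7,8,8,8,10,10,10,11,11,12,13,13,20]

Site scan:
  NpsI (GTGA, off=1): starts [10, 15, 25, 30, 43, 57, 61, 73, 83, 88, 201] → cuts [11, 16, 26, 31, 44, 58, 62, 74, 84, 89, 202]
  HnxI (CAGTGTC, off=4): starts [3, 92, 100, 118, 149, 171] → cuts [7, 96, 104, 122, 153, 175]
  CdoIV (TTTAT, off=2): starts [49, 65, 109, 156, 208, 230] → cuts [51, 67, 111, 158, 210, 232]
  VbrIX (GAGC, off=2): starts [17, 131, 163, 186, 192, 220] → cuts [19, 133, 165, 188, 194, 222]

Pooled cuts: [7, 11, 16, 19, 26, 31, 44, 51, 58, 62, 67, 74, 84, 89, 96, 104, 111, 122, 133, 153, 158, 165, 175, 188, 194, 202, 210, 222, 232]

Fragment lengths:
  [0,7): 7 bp
  [7,11): 4 bp
  [11,16): 5 bp
  [16,19): 3 bp
  [19,26): 7 bp
  [26,31): 5 bp
  [31,44): 13 bp
  [44,51): 7 bp
  [51,58): 7 bp
  [58,62): 4 bp
  [62,67): 5 bp
  [67,74): 7 bp
  [74,84): 10 bp
  [84,89): 5 bp
  [89,96): 7 bp
  [96,104): 8 bp
  [104,111): 7 bp
  [111,122): 11 bp
  [122,133): 11 bp
  [133,153): 20 bp
  [153,158): 5 bp
  [158,165): 7 bp
  [165,175): 10 bp
  [175,188): 13 bp
  [188,194): 6 bp
  [194,202): 8 bp
  [202,210): 8 bp
  [210,222): 12 bp
  [222,232): 10 bp
  [232,235): 3 bp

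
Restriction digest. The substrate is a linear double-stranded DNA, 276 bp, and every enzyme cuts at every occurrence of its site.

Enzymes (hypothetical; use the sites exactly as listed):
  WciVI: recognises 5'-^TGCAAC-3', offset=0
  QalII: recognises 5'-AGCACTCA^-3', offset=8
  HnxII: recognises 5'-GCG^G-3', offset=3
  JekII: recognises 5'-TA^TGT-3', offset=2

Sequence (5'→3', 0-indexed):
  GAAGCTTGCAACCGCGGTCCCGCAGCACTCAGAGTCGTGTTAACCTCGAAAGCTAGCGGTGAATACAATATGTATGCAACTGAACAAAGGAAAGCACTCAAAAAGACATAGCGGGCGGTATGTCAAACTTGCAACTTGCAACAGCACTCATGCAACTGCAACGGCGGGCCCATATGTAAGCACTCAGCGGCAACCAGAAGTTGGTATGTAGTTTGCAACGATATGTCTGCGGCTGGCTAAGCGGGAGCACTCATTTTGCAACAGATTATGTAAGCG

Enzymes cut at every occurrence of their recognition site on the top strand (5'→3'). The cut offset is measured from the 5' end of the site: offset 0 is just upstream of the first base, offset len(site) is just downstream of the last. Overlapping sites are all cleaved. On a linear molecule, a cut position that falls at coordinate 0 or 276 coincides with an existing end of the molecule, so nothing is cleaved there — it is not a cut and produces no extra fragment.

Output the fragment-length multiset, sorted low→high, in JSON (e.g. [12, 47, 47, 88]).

[3,3,3,4,4,6,6,7,7,8,8,8,9,10,10,10,10,12,12,12,12,13,14,15,17,26,27]

Scan for sites:
  WciVI TGCAAC/0: at [6, 74, 129, 136, 150, 156, 213, 256] ⇒ [6, 74, 129, 136, 150, 156, 213, 256]
  QalII AGCACTCA/8: at [23, 92, 142, 178, 245] ⇒ [31, 100, 150, 186, 253]
  HnxII GCGG/3: at [13, 55, 110, 114, 163, 186, 228, 240] ⇒ [16, 58, 113, 117, 166, 189, 231, 243]
  JekII TATGT/2: at [68, 118, 172, 204, 221, 266] ⇒ [70, 120, 174, 206, 223, 268]

All cut coordinates (distinct, sorted): [6, 16, 31, 58, 70, 74, 100, 113, 117, 120, 129, 136, 150, 156, 166, 174, 186, 189, 206, 213, 223, 231, 243, 253, 256, 268]

Fragments:
  [0,6): 6 bp
  [6,16): 10 bp
  [16,31): 15 bp
  [31,58): 27 bp
  [58,70): 12 bp
  [70,74): 4 bp
  [74,100): 26 bp
  [100,113): 13 bp
  [113,117): 4 bp
  [117,120): 3 bp
  [120,129): 9 bp
  [129,136): 7 bp
  [136,150): 14 bp
  [150,156): 6 bp
  [156,166): 10 bp
  [166,174): 8 bp
  [174,186): 12 bp
  [186,189): 3 bp
  [189,206): 17 bp
  [206,213): 7 bp
  [213,223): 10 bp
  [223,231): 8 bp
  [231,243): 12 bp
  [243,253): 10 bp
  [253,256): 3 bp
  [256,268): 12 bp
  [268,276): 8 bp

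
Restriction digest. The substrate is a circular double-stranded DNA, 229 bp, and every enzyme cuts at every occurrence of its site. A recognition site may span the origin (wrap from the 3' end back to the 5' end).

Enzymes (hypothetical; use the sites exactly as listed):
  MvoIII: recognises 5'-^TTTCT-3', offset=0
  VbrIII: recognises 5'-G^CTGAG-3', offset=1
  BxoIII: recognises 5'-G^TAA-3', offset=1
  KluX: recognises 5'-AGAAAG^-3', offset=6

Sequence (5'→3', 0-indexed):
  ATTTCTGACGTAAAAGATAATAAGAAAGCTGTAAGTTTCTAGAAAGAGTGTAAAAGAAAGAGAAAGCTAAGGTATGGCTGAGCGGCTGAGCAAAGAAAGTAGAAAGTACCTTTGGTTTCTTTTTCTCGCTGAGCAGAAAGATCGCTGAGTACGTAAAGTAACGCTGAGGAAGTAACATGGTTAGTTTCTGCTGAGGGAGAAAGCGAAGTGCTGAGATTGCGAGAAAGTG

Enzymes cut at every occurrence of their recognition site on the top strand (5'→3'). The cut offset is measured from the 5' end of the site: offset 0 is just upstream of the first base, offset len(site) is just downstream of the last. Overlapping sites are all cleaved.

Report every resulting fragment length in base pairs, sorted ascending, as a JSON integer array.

Scan for sites:
  MvoIII TTTCT/0: at [1, 35, 115, 121, 184] ⇒ [1, 35, 115, 121, 184]
  VbrIII GCTGAG/1: at [76, 84, 127, 143, 162, 189, 209] ⇒ [77, 85, 128, 144, 163, 190, 210]
  BxoIII GTAA/1: at [9, 30, 49, 152, 157, 171] ⇒ [10, 31, 50, 153, 158, 172]
  KluX AGAAAG/6: at [22, 40, 54, 60, 93, 100, 134, 197, 221] ⇒ [28, 46, 60, 66, 99, 106, 140, 203, 227]

Pooled cuts: [1, 10, 28, 31, 35, 46, 50, 60, 66, 77, 85, 99, 106, 115, 121, 128, 140, 144, 153, 158, 163, 172, 184, 190, 203, 210, 227]

Fragments:
  1→10: 9 bp
  10→28: 18 bp
  28→31: 3 bp
  31→35: 4 bp
  35→46: 11 bp
  46→50: 4 bp
  50→60: 10 bp
  60→66: 6 bp
  66→77: 11 bp
  77→85: 8 bp
  85→99: 14 bp
  99→106: 7 bp
  106→115: 9 bp
  115→121: 6 bp
  121→128: 7 bp
  128→140: 12 bp
  140→144: 4 bp
  144→153: 9 bp
  153→158: 5 bp
  158→163: 5 bp
  163→172: 9 bp
  172→184: 12 bp
  184→190: 6 bp
  190→203: 13 bp
  203→210: 7 bp
  210→227: 17 bp
  227→1 (wrap): 229-227+1 = 3 bp

[3,3,4,4,4,5,5,6,6,6,7,7,7,8,9,9,9,9,10,11,11,12,12,13,14,17,18]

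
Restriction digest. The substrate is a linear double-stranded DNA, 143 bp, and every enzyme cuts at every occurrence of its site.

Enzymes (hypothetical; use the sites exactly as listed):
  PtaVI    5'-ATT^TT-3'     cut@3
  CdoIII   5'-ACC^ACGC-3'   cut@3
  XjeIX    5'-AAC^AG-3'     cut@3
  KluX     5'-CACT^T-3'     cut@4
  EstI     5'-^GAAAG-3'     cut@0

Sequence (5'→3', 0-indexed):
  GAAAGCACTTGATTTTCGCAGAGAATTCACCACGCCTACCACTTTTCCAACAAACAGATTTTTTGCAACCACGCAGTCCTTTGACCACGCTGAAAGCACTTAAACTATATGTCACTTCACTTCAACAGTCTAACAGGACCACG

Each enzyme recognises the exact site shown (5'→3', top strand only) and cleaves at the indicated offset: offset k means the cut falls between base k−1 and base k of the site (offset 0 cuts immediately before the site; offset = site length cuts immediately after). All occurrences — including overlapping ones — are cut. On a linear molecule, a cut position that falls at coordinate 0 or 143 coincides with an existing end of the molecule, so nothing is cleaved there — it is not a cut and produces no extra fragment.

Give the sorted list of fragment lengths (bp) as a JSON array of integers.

[5,5,5,5,5,8,9,9,9,10,12,12,16,16,17]

Site scan:
  PtaVI ATTTT/3: at [11, 57] ⇒ [14, 60]
  CdoIII ACCACGC/3: at [28, 67, 83] ⇒ [31, 70, 86]
  XjeIX AACAG/3: at [52, 123, 131] ⇒ [55, 126, 134]
  KluX CACTT/4: at [5, 39, 96, 112, 117] ⇒ [9, 43, 100, 116, 121]
  EstI GAAAG/0: at [0, 91] ⇒ [91] (position 0 is a terminus of the linear molecule — no cut)

Pooled cuts: [9, 14, 31, 43, 55, 60, 70, 86, 91, 100, 116, 121, 126, 134]

Fragment lengths:
  [0,9): 9 bp
  [9,14): 5 bp
  [14,31): 17 bp
  [31,43): 12 bp
  [43,55): 12 bp
  [55,60): 5 bp
  [60,70): 10 bp
  [70,86): 16 bp
  [86,91): 5 bp
  [91,100): 9 bp
  [100,116): 16 bp
  [116,121): 5 bp
  [121,126): 5 bp
  [126,134): 8 bp
  [134,143): 9 bp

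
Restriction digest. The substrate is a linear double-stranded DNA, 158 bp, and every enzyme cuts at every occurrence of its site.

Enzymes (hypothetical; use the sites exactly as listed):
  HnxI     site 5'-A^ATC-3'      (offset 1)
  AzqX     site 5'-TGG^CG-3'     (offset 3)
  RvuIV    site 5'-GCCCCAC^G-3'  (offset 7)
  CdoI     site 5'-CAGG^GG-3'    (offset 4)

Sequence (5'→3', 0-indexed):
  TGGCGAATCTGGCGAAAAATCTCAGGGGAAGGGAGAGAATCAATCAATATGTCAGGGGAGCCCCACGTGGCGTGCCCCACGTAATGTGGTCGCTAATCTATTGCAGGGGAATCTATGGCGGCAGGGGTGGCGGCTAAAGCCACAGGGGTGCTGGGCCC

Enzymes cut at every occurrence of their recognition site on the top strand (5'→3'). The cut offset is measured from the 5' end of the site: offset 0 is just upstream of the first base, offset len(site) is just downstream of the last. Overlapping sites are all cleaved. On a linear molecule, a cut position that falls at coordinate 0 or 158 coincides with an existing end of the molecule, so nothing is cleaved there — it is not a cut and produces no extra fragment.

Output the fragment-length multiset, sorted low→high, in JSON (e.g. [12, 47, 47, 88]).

Scan for sites:
  HnxI AATC/1: at [5, 17, 37, 41, 94, 109] ⇒ [6, 18, 38, 42, 95, 110]
  AzqX TGGCG/3: at [0, 9, 67, 115, 127] ⇒ [3, 12, 70, 118, 130]
  RvuIV GCCCCACG/7: at [59, 73] ⇒ [66, 80]
  CdoI CAGGGG/4: at [22, 52, 103, 121, 142] ⇒ [26, 56, 107, 125, 146]

Pooled cuts: [3, 6, 12, 18, 26, 38, 42, 56, 66, 70, 80, 95, 107, 110, 118, 125, 130, 146]

Fragments:
  [0,3): 3 bp
  [3,6): 3 bp
  [6,12): 6 bp
  [12,18): 6 bp
  [18,26): 8 bp
  [26,38): 12 bp
  [38,42): 4 bp
  [42,56): 14 bp
  [56,66): 10 bp
  [66,70): 4 bp
  [70,80): 10 bp
  [80,95): 15 bp
  [95,107): 12 bp
  [107,110): 3 bp
  [110,118): 8 bp
  [118,125): 7 bp
  [125,130): 5 bp
  [130,146): 16 bp
  [146,158): 12 bp

[3,3,3,4,4,5,6,6,7,8,8,10,10,12,12,12,14,15,16]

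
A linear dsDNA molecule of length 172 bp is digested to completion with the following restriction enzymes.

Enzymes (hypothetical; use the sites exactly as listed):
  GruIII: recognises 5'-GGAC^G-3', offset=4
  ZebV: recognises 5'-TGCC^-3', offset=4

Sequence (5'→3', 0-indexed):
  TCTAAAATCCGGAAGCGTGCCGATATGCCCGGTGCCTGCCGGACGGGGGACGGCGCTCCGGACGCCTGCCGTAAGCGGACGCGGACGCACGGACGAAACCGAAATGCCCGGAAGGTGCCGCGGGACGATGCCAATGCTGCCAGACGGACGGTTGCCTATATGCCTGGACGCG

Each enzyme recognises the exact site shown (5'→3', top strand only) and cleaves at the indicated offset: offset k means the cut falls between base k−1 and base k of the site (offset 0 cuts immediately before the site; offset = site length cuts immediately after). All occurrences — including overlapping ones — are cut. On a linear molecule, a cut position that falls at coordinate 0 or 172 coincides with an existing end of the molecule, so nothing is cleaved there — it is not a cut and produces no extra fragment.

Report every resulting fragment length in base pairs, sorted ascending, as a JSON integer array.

Site scan:
  GruIII (GGACG, off=4): starts [40, 47, 59, 76, 82, 90, 122, 145, 165] → cuts [44, 51, 63, 80, 86, 94, 126, 149, 169]
  ZebV (TGCC, off=4): starts [17, 25, 32, 36, 66, 104, 115, 128, 137, 152, 160] → cuts [21, 29, 36, 40, 70, 108, 119, 132, 141, 156, 164]

Pooled cuts: [21, 29, 36, 40, 44, 51, 63, 70, 80, 86, 94, 108, 119, 126, 132, 141, 149, 156, 164, 169]

Fragments:
  [0,21): 21 bp
  [21,29): 8 bp
  [29,36): 7 bp
  [36,40): 4 bp
  [40,44): 4 bp
  [44,51): 7 bp
  [51,63): 12 bp
  [63,70): 7 bp
  [70,80): 10 bp
  [80,86): 6 bp
  [86,94): 8 bp
  [94,108): 14 bp
  [108,119): 11 bp
  [119,126): 7 bp
  [126,132): 6 bp
  [132,141): 9 bp
  [141,149): 8 bp
  [149,156): 7 bp
  [156,164): 8 bp
  [164,169): 5 bp
  [169,172): 3 bp

[3,4,4,5,6,6,7,7,7,7,7,8,8,8,8,9,10,11,12,14,21]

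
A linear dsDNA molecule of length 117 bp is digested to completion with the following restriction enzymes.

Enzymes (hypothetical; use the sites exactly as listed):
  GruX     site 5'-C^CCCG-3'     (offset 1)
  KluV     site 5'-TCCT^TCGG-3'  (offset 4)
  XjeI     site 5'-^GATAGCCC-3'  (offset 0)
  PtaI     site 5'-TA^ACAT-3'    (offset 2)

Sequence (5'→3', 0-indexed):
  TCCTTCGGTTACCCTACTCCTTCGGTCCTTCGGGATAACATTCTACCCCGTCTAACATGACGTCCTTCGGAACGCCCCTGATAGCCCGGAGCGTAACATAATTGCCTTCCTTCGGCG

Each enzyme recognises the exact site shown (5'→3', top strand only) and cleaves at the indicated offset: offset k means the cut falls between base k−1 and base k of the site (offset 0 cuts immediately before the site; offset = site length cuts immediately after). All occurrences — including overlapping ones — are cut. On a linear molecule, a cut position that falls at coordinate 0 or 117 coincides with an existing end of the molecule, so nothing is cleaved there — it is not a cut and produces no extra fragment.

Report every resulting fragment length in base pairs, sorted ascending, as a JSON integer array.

[4,6,8,8,8,9,12,13,16,16,17]

Site scan:
  GruX (CCCCG, off=1): starts [45] → cuts [46]
  KluV (TCCTTCGG, off=4): starts [0, 17, 25, 62, 107] → cuts [4, 21, 29, 66, 111]
  XjeI (GATAGCCC, off=0): starts [79] → cuts [79]
  PtaI (TAACAT, off=2): starts [35, 52, 93] → cuts [37, 54, 95]

Pooled cuts: [4, 21, 29, 37, 46, 54, 66, 79, 95, 111]

Fragment lengths:
  [0,4): 4 bp
  [4,21): 17 bp
  [21,29): 8 bp
  [29,37): 8 bp
  [37,46): 9 bp
  [46,54): 8 bp
  [54,66): 12 bp
  [66,79): 13 bp
  [79,95): 16 bp
  [95,111): 16 bp
  [111,117): 6 bp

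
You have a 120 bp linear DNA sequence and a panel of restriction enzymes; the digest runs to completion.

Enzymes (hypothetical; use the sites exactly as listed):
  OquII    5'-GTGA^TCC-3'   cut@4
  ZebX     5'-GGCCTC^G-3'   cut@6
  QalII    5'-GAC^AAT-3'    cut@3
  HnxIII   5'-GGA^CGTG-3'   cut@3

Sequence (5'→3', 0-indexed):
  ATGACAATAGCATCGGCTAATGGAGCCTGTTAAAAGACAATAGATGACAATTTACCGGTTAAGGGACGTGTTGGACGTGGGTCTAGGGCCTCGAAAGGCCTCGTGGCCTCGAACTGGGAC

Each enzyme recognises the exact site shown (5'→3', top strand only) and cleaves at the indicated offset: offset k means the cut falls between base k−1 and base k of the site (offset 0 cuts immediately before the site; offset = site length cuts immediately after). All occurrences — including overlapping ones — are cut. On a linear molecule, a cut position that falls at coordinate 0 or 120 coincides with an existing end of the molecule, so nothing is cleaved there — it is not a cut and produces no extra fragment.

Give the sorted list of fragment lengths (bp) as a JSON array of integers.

Scan for sites:
  OquII (GTGATCC, off=4): no sites
  ZebX GGCCTCG/6: at [86, 96, 104] ⇒ [92, 102, 110]
  QalII GACAAT/3: at [2, 35, 45] ⇒ [5, 38, 48]
  HnxIII GGACGTG/3: at [63, 72] ⇒ [66, 75]

All cut coordinates (distinct, sorted): [5, 38, 48, 66, 75, 92, 102, 110]

Fragments:
  [0,5): 5 bp
  [5,38): 33 bp
  [38,48): 10 bp
  [48,66): 18 bp
  [66,75): 9 bp
  [75,92): 17 bp
  [92,102): 10 bp
  [102,110): 8 bp
  [110,120): 10 bp

[5,8,9,10,10,10,17,18,33]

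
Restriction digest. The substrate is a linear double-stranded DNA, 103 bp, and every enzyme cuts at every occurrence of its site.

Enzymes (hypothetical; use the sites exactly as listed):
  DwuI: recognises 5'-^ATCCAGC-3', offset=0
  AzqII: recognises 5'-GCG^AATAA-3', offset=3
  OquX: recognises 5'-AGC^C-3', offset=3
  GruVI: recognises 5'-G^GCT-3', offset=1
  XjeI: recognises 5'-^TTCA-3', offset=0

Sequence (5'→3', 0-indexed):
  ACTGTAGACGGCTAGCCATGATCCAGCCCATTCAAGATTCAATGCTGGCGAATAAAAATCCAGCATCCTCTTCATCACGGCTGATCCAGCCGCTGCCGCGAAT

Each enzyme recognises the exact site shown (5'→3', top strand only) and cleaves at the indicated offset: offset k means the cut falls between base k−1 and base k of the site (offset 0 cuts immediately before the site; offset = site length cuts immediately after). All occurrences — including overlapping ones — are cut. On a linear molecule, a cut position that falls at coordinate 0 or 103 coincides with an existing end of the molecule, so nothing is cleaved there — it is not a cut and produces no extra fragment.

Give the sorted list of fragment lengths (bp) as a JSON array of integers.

[3,4,4,6,7,7,7,7,9,10,13,13,13]

Site scan:
  DwuI (ATCCAGC, off=0): starts [20, 57, 83] → cuts [20, 57, 83]
  AzqII (GCGAATAA, off=3): starts [47] → cuts [50]
  OquX (AGCC, off=3): starts [13, 24, 87] → cuts [16, 27, 90]
  GruVI (GGCT, off=1): starts [9, 78] → cuts [10, 79]
  XjeI (TTCA, off=0): starts [30, 37, 70] → cuts [30, 37, 70]

Pooled cuts: [10, 16, 20, 27, 30, 37, 50, 57, 70, 79, 83, 90]

Fragment lengths:
  [0,10): 10 bp
  [10,16): 6 bp
  [16,20): 4 bp
  [20,27): 7 bp
  [27,30): 3 bp
  [30,37): 7 bp
  [37,50): 13 bp
  [50,57): 7 bp
  [57,70): 13 bp
  [70,79): 9 bp
  [79,83): 4 bp
  [83,90): 7 bp
  [90,103): 13 bp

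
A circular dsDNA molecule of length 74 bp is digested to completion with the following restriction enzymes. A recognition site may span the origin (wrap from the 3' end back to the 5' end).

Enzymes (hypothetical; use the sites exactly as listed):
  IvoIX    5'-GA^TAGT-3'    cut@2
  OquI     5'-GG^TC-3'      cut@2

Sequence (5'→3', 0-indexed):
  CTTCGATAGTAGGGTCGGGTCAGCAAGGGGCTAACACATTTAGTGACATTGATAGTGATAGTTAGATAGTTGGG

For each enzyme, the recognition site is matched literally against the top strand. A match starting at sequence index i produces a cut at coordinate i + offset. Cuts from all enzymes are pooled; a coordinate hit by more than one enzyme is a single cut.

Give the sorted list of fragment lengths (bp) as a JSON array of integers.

Scan for sites:
  IvoIX GATAGT/2: at [4, 50, 56, 64] ⇒ [6, 52, 58, 66]
  OquI GGTC/2: at [12, 17] ⇒ [14, 19]

Pooled cuts: [6, 14, 19, 52, 58, 66]

Fragment lengths:
  6→14: 8 bp
  14→19: 5 bp
  19→52: 33 bp
  52→58: 6 bp
  58→66: 8 bp
  66→6 (wrap): 74-66+6 = 14 bp

[5,6,8,8,14,33]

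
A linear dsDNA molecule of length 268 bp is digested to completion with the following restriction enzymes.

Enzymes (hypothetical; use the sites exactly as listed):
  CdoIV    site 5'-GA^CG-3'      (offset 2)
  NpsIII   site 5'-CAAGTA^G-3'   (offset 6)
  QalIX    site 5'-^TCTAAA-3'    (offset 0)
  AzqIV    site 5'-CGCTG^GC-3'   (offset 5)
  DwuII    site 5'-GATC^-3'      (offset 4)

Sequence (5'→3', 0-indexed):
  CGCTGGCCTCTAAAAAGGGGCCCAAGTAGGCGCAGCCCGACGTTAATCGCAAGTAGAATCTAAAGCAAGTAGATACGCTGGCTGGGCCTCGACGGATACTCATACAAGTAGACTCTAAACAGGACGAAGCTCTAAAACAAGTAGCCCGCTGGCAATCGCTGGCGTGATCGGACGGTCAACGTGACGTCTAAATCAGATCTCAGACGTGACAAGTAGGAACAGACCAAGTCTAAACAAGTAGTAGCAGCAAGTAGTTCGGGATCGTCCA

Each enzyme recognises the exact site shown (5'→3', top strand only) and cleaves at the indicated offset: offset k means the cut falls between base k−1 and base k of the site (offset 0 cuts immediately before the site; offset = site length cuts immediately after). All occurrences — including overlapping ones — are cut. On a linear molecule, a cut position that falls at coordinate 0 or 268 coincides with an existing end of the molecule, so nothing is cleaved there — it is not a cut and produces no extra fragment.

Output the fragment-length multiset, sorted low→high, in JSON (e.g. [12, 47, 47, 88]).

Per-enzyme occurrences:
  CdoIV GACG/2: at [38, 90, 122, 170, 182, 202] ⇒ [40, 92, 124, 172, 184, 204]
  NpsIII CAAGTAG/6: at [22, 49, 65, 104, 137, 209, 234, 247] ⇒ [28, 55, 71, 110, 143, 215, 240, 253]
  QalIX TCTAAA/0: at [8, 58, 113, 130, 186, 228] ⇒ [8, 58, 113, 130, 186, 228]
  AzqIV CGCTGGC/5: at [0, 75, 146, 156] ⇒ [5, 80, 151, 161]
  DwuII GATC/4: at [165, 195, 259] ⇒ [169, 199, 263]

All cut coordinates (distinct, sorted): [5, 8, 28, 40, 55, 58, 71, 80, 92, 110, 113, 124, 130, 143, 151, 161, 169, 172, 184, 186, 199, 204, 215, 228, 240, 253, 263]

Fragment lengths:
  [0,5): 5 bp
  [5,8): 3 bp
  [8,28): 20 bp
  [28,40): 12 bp
  [40,55): 15 bp
  [55,58): 3 bp
  [58,71): 13 bp
  [71,80): 9 bp
  [80,92): 12 bp
  [92,110): 18 bp
  [110,113): 3 bp
  [113,124): 11 bp
  [124,130): 6 bp
  [130,143): 13 bp
  [143,151): 8 bp
  [151,161): 10 bp
  [161,169): 8 bp
  [169,172): 3 bp
  [172,184): 12 bp
  [184,186): 2 bp
  [186,199): 13 bp
  [199,204): 5 bp
  [204,215): 11 bp
  [215,228): 13 bp
  [228,240): 12 bp
  [240,253): 13 bp
  [253,263): 10 bp
  [263,268): 5 bp

[2,3,3,3,3,5,5,5,6,8,8,9,10,10,11,11,12,12,12,12,13,13,13,13,13,15,18,20]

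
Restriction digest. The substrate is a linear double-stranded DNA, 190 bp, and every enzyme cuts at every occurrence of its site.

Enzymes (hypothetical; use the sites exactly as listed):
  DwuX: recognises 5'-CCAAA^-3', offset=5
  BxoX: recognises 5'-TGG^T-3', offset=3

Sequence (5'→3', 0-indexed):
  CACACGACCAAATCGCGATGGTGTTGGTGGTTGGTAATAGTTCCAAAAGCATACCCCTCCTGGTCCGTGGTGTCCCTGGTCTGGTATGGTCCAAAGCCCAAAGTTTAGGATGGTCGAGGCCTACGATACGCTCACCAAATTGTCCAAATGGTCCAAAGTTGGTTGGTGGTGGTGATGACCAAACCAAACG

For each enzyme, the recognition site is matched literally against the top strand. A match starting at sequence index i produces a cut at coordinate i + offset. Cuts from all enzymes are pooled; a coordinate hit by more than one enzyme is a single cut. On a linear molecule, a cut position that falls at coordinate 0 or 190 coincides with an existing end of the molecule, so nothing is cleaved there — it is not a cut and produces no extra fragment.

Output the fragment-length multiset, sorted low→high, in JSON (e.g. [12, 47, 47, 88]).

Per-enzyme occurrences:
  DwuX (CCAAA, off=5): starts [7, 42, 90, 97, 134, 143, 152, 178, 183] → cuts [12, 47, 95, 102, 139, 148, 157, 183, 188]
  BxoX (TGGT, off=3): starts [18, 24, 27, 31, 60, 67, 76, 81, 86, 110, 148, 159, 163, 166, 169] → cuts [21, 27, 30, 34, 63, 70, 79, 84, 89, 113, 151, 162, 166, 169, 172]

Pooled cuts: [12, 21, 27, 30, 34, 47, 63, 70, 79, 84, 89, 95, 102, 113, 139, 148, 151, 157, 162, 166, 169, 172, 183, 188]

Fragments:
  [0,12): 12 bp
  [12,21): 9 bp
  [21,27): 6 bp
  [27,30): 3 bp
  [30,34): 4 bp
  [34,47): 13 bp
  [47,63): 16 bp
  [63,70): 7 bp
  [70,79): 9 bp
  [79,84): 5 bp
  [84,89): 5 bp
  [89,95): 6 bp
  [95,102): 7 bp
  [102,113): 11 bp
  [113,139): 26 bp
  [139,148): 9 bp
  [148,151): 3 bp
  [151,157): 6 bp
  [157,162): 5 bp
  [162,166): 4 bp
  [166,169): 3 bp
  [169,172): 3 bp
  [172,183): 11 bp
  [183,188): 5 bp
  [188,190): 2 bp

[2,3,3,3,3,4,4,5,5,5,5,6,6,6,7,7,9,9,9,11,11,12,13,16,26]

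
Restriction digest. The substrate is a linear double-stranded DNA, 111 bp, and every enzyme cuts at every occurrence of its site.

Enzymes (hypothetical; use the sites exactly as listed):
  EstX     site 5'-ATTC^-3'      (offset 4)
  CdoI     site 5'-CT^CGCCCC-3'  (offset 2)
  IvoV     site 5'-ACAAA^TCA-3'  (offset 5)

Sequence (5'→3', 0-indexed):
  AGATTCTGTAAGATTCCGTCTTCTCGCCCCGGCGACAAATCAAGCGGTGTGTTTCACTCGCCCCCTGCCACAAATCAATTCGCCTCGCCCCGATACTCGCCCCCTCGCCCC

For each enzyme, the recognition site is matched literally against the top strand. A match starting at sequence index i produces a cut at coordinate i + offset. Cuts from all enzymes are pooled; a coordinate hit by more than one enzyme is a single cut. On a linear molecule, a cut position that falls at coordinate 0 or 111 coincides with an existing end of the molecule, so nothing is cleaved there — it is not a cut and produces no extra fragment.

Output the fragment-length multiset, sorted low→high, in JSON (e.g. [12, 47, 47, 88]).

[4,6,6,7,8,8,10,12,15,16,19]

Site scan:
  EstX (ATTC, off=4): starts [2, 12, 77] → cuts [6, 16, 81]
  CdoI (CTCGCCCC, off=2): starts [22, 56, 83, 95, 103] → cuts [24, 58, 85, 97, 105]
  IvoV (ACAAATCA, off=5): starts [34, 69] → cuts [39, 74]

Pooled cuts: [6, 16, 24, 39, 58, 74, 81, 85, 97, 105]

Fragment lengths:
  [0,6): 6 bp
  [6,16): 10 bp
  [16,24): 8 bp
  [24,39): 15 bp
  [39,58): 19 bp
  [58,74): 16 bp
  [74,81): 7 bp
  [81,85): 4 bp
  [85,97): 12 bp
  [97,105): 8 bp
  [105,111): 6 bp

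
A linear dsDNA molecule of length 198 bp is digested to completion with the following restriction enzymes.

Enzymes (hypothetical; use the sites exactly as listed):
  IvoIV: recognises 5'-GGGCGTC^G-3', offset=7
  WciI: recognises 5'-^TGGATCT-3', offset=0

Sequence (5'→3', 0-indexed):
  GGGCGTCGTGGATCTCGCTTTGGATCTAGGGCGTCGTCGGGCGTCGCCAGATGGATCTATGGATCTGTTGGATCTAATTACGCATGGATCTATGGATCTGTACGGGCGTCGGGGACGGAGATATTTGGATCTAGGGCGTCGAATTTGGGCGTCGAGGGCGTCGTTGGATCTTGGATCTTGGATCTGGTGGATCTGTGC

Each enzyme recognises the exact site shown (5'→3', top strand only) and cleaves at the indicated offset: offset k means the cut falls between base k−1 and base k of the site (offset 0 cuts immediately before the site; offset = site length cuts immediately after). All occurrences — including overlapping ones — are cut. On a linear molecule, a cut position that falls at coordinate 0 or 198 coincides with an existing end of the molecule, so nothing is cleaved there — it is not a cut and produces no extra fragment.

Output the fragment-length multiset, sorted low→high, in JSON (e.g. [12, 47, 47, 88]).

Scan for sites:
  IvoIV (GGGCGTCG, off=7): starts [0, 28, 38, 103, 133, 146, 155] → cuts [7, 35, 45, 110, 140, 153, 162]
  WciI (TGGATCT, off=0): starts [8, 20, 51, 59, 68, 84, 92, 125, 164, 171, 178, 187] → cuts [8, 20, 51, 59, 68, 84, 92, 125, 164, 171, 178, 187]

Pooled cuts: [7, 8, 20, 35, 45, 51, 59, 68, 84, 92, 110, 125, 140, 153, 162, 164, 171, 178, 187]

Fragments:
  [0,7): 7 bp
  [7,8): 1 bp
  [8,20): 12 bp
  [20,35): 15 bp
  [35,45): 10 bp
  [45,51): 6 bp
  [51,59): 8 bp
  [59,68): 9 bp
  [68,84): 16 bp
  [84,92): 8 bp
  [92,110): 18 bp
  [110,125): 15 bp
  [125,140): 15 bp
  [140,153): 13 bp
  [153,162): 9 bp
  [162,164): 2 bp
  [164,171): 7 bp
  [171,178): 7 bp
  [178,187): 9 bp
  [187,198): 11 bp

[1,2,6,7,7,7,8,8,9,9,9,10,11,12,13,15,15,15,16,18]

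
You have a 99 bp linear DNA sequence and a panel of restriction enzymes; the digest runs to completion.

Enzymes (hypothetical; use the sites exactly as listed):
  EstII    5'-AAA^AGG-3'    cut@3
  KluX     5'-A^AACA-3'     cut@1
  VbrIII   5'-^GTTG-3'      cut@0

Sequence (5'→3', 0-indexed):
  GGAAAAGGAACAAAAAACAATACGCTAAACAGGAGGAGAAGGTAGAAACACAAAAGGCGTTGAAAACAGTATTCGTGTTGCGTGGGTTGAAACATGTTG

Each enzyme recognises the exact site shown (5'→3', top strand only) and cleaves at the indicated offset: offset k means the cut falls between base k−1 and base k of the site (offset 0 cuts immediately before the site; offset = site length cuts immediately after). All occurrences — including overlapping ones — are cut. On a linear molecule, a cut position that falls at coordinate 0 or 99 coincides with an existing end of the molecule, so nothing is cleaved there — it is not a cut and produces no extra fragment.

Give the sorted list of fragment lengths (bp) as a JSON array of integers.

Scan for sites:
  EstII AAAAGG/3: at [2, 51] ⇒ [5, 54]
  KluX AAACA/1: at [14, 26, 45, 63, 89] ⇒ [15, 27, 46, 64, 90]
  VbrIII GTTG/0: at [58, 76, 85, 95] ⇒ [58, 76, 85, 95]

All cut coordinates (distinct, sorted): [5, 15, 27, 46, 54, 58, 64, 76, 85, 90, 95]

Fragment lengths:
  [0,5): 5 bp
  [5,15): 10 bp
  [15,27): 12 bp
  [27,46): 19 bp
  [46,54): 8 bp
  [54,58): 4 bp
  [58,64): 6 bp
  [64,76): 12 bp
  [76,85): 9 bp
  [85,90): 5 bp
  [90,95): 5 bp
  [95,99): 4 bp

[4,4,5,5,5,6,8,9,10,12,12,19]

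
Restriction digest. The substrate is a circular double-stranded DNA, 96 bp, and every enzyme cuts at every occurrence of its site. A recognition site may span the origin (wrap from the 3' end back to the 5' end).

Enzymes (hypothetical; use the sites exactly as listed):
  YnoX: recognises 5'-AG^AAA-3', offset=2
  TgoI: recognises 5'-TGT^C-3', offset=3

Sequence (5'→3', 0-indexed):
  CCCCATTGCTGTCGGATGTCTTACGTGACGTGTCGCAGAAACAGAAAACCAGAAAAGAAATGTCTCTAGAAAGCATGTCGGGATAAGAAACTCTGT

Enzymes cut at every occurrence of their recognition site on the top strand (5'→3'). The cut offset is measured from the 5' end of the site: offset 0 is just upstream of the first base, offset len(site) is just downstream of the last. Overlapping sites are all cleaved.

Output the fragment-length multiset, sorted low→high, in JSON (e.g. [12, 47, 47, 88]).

[5,5,6,6,6,7,8,9,9,9,12,14]

Site scan:
  YnoX AGAAA/2: at [36, 42, 50, 55, 67, 85] ⇒ [38, 44, 52, 57, 69, 87]
  TgoI TGTC/3: at [9, 16, 30, 60, 75, 93] ⇒ [0, 12, 19, 33, 63, 78]

Pooled cuts: [0, 12, 19, 33, 38, 44, 52, 57, 63, 69, 78, 87]

Fragment lengths:
  0→12: 12 bp
  12→19: 7 bp
  19→33: 14 bp
  33→38: 5 bp
  38→44: 6 bp
  44→52: 8 bp
  52→57: 5 bp
  57→63: 6 bp
  63→69: 6 bp
  69→78: 9 bp
  78→87: 9 bp
  87→0 (wrap): 96-87+0 = 9 bp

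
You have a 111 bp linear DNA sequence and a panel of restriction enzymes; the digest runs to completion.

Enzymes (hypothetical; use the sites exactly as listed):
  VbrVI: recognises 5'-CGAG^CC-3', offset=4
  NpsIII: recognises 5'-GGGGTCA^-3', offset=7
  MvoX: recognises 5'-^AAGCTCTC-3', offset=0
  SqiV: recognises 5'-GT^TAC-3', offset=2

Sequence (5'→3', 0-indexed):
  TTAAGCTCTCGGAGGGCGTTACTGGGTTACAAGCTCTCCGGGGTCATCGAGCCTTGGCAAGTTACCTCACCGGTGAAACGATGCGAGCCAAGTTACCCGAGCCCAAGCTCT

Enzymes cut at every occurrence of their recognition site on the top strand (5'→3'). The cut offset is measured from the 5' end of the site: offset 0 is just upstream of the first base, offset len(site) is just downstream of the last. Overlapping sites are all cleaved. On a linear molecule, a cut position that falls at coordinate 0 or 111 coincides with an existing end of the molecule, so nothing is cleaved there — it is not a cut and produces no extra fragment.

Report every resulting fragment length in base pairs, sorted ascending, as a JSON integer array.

Per-enzyme occurrences:
  VbrVI (CGAGCC, off=4): starts [47, 83, 97] → cuts [51, 87, 101]
  NpsIII (GGGGTCA, off=7): starts [39] → cuts [46]
  MvoX (AAGCTCTC, off=0): starts [2, 30] → cuts [2, 30]
  SqiV (GTTAC, off=2): starts [17, 25, 60, 91] → cuts [19, 27, 62, 93]

Pooled cuts: [2, 19, 27, 30, 46, 51, 62, 87, 93, 101]

Fragment lengths:
  [0,2): 2 bp
  [2,19): 17 bp
  [19,27): 8 bp
  [27,30): 3 bp
  [30,46): 16 bp
  [46,51): 5 bp
  [51,62): 11 bp
  [62,87): 25 bp
  [87,93): 6 bp
  [93,101): 8 bp
  [101,111): 10 bp

[2,3,5,6,8,8,10,11,16,17,25]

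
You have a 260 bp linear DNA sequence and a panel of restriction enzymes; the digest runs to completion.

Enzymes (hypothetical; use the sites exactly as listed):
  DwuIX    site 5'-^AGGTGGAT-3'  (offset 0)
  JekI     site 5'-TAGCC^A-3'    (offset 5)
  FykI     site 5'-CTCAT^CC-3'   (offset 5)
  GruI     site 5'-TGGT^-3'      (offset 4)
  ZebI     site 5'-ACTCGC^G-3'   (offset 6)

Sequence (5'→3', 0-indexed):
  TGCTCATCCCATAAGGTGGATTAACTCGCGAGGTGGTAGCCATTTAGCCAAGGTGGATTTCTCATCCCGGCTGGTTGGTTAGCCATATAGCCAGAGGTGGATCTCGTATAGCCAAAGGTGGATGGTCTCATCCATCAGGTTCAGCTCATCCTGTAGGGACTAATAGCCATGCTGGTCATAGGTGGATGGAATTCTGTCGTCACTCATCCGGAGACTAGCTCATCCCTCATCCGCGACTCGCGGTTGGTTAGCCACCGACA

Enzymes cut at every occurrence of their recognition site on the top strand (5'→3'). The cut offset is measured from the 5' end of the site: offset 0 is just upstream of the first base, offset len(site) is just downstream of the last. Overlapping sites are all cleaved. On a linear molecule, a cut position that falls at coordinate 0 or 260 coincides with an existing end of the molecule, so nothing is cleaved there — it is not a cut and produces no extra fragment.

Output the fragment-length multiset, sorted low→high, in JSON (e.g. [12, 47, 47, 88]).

[1,2,2,3,4,4,5,5,5,6,7,7,7,7,8,8,8,8,10,11,11,15,16,16,18,19,19,28]

Site scan:
  DwuIX AGGTGGAT/0: at [13, 50, 94, 115, 179] ⇒ [13, 50, 94, 115, 179]
  JekI TAGCCA/5: at [36, 44, 79, 87, 108, 163, 248] ⇒ [41, 49, 84, 92, 113, 168, 253]
  FykI CTCATCC/5: at [2, 60, 126, 144, 202, 218, 225] ⇒ [7, 65, 131, 149, 207, 223, 230]
  GruI TGGT/4: at [33, 71, 75, 122, 172, 244] ⇒ [37, 75, 79, 126, 176, 248]
  ZebI ACTCGCG/6: at [23, 235] ⇒ [29, 241]

All cut coordinates (distinct, sorted): [7, 13, 29, 37, 41, 49, 50, 65, 75, 79, 84, 92, 94, 113, 115, 126, 131, 149, 168, 176, 179, 207, 223, 230, 241, 248, 253]

Fragment lengths:
  [0,7): 7 bp
  [7,13): 6 bp
  [13,29): 16 bp
  [29,37): 8 bp
  [37,41): 4 bp
  [41,49): 8 bp
  [49,50): 1 bp
  [50,65): 15 bp
  [65,75): 10 bp
  [75,79): 4 bp
  [79,84): 5 bp
  [84,92): 8 bp
  [92,94): 2 bp
  [94,113): 19 bp
  [113,115): 2 bp
  [115,126): 11 bp
  [126,131): 5 bp
  [131,149): 18 bp
  [149,168): 19 bp
  [168,176): 8 bp
  [176,179): 3 bp
  [179,207): 28 bp
  [207,223): 16 bp
  [223,230): 7 bp
  [230,241): 11 bp
  [241,248): 7 bp
  [248,253): 5 bp
  [253,260): 7 bp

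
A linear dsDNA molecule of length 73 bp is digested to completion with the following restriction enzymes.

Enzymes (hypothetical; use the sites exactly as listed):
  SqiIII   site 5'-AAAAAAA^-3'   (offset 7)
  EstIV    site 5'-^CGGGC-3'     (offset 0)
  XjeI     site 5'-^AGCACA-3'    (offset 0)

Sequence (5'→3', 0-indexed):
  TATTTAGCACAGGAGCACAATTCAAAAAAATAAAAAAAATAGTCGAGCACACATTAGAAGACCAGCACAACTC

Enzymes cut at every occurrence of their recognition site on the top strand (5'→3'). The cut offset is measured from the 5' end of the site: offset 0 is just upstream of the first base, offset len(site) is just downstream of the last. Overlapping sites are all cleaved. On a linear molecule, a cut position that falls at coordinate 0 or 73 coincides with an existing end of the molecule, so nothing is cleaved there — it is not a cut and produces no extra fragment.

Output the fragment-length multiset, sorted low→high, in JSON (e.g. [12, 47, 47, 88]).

Site scan:
  SqiIII AAAAAAA/7: at [23, 31, 32] ⇒ [30, 38, 39]
  EstIV (CGGGC, off=0): no sites
  XjeI AGCACA/0: at [5, 13, 45, 63] ⇒ [5, 13, 45, 63]

Pooled cuts: [5, 13, 30, 38, 39, 45, 63]

Fragments:
  [0,5): 5 bp
  [5,13): 8 bp
  [13,30): 17 bp
  [30,38): 8 bp
  [38,39): 1 bp
  [39,45): 6 bp
  [45,63): 18 bp
  [63,73): 10 bp

[1,5,6,8,8,10,17,18]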